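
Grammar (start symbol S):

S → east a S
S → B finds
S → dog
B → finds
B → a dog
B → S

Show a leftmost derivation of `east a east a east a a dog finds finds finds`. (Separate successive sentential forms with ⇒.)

S ⇒ B finds ⇒ S finds ⇒ east a S finds ⇒ east a east a S finds ⇒ east a east a B finds finds ⇒ east a east a S finds finds ⇒ east a east a east a S finds finds ⇒ east a east a east a B finds finds finds ⇒ east a east a east a a dog finds finds finds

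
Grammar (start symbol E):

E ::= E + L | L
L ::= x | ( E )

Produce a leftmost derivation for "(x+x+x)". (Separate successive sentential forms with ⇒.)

E ⇒ L   [E ::= L]
L ⇒ (E)   [L ::= ( E )]
(E) ⇒ (E+L)   [E ::= E + L]
(E+L) ⇒ (E+L+L)   [E ::= E + L]
(E+L+L) ⇒ (L+L+L)   [E ::= L]
(L+L+L) ⇒ (x+L+L)   [L ::= x]
(x+L+L) ⇒ (x+x+L)   [L ::= x]
(x+x+L) ⇒ (x+x+x)   [L ::= x]

E ⇒ L ⇒ (E) ⇒ (E+L) ⇒ (E+L+L) ⇒ (L+L+L) ⇒ (x+L+L) ⇒ (x+x+L) ⇒ (x+x+x)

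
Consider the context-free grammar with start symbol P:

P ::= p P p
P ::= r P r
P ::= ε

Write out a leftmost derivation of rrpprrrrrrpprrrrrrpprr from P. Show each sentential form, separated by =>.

P=>rPr=>rrPrr=>rrpPprr=>rrppPpprr=>rrpprPrpprr=>rrpprrPrrpprr=>rrpprrrPrrrpprr=>rrpprrrrPrrrrpprr=>rrpprrrrrPrrrrrpprr=>rrpprrrrrrPrrrrrrpprr=>rrpprrrrrrpPprrrrrrpprr=>rrpprrrrrrpprrrrrrpprr

P => rPr   [P ::= r P r]
rPr => rrPrr   [P ::= r P r]
rrPrr => rrpPprr   [P ::= p P p]
rrpPprr => rrppPpprr   [P ::= p P p]
rrppPpprr => rrpprPrpprr   [P ::= r P r]
rrpprPrpprr => rrpprrPrrpprr   [P ::= r P r]
rrpprrPrrpprr => rrpprrrPrrrpprr   [P ::= r P r]
rrpprrrPrrrpprr => rrpprrrrPrrrrpprr   [P ::= r P r]
rrpprrrrPrrrrpprr => rrpprrrrrPrrrrrpprr   [P ::= r P r]
rrpprrrrrPrrrrrpprr => rrpprrrrrrPrrrrrrpprr   [P ::= r P r]
rrpprrrrrrPrrrrrrpprr => rrpprrrrrrpPprrrrrrpprr   [P ::= p P p]
rrpprrrrrrpPprrrrrrpprr => rrpprrrrrrpprrrrrrpprr   [P ::= ε]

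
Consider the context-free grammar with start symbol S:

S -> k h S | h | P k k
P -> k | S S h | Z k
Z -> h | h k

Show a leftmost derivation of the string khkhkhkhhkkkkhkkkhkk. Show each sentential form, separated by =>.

S => khS => khkhS => khkhkhS => khkhkhPkk => khkhkhSShkk => khkhkhkhSShkk => khkhkhkhPkkShkk => khkhkhkhZkkkShkk => khkhkhkhhkkkShkk => khkhkhkhhkkkkhShkk => khkhkhkhhkkkkhPkkhkk => khkhkhkhhkkkkhkkkhkk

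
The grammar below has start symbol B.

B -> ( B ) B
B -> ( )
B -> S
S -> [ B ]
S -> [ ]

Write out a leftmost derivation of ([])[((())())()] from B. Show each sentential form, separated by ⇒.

B ⇒ (B)B ⇒ (S)B ⇒ ([])B ⇒ ([])S ⇒ ([])[B] ⇒ ([])[(B)B] ⇒ ([])[((B)B)B] ⇒ ([])[((())B)B] ⇒ ([])[((())())B] ⇒ ([])[((())())()]

B ⇒ (B)B   [B -> ( B ) B]
(B)B ⇒ (S)B   [B -> S]
(S)B ⇒ ([])B   [S -> [ ]]
([])B ⇒ ([])S   [B -> S]
([])S ⇒ ([])[B]   [S -> [ B ]]
([])[B] ⇒ ([])[(B)B]   [B -> ( B ) B]
([])[(B)B] ⇒ ([])[((B)B)B]   [B -> ( B ) B]
([])[((B)B)B] ⇒ ([])[((())B)B]   [B -> ( )]
([])[((())B)B] ⇒ ([])[((())())B]   [B -> ( )]
([])[((())())B] ⇒ ([])[((())())()]   [B -> ( )]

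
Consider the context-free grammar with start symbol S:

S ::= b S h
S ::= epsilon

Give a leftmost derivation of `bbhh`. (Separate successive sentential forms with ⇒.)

S ⇒ bSh ⇒ bbShh ⇒ bbhh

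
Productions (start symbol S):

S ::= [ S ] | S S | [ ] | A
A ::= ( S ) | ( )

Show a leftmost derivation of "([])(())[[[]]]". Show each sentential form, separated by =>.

S => SS   [S ::= S S]
SS => SSS   [S ::= S S]
SSS => ASS   [S ::= A]
ASS => (S)SS   [A ::= ( S )]
(S)SS => ([])SS   [S ::= [ ]]
([])SS => ([])AS   [S ::= A]
([])AS => ([])(S)S   [A ::= ( S )]
([])(S)S => ([])(A)S   [S ::= A]
([])(A)S => ([])(())S   [A ::= ( )]
([])(())S => ([])(())[S]   [S ::= [ S ]]
([])(())[S] => ([])(())[[S]]   [S ::= [ S ]]
([])(())[[S]] => ([])(())[[[]]]   [S ::= [ ]]

S => SS => SSS => ASS => (S)SS => ([])SS => ([])AS => ([])(S)S => ([])(A)S => ([])(())S => ([])(())[S] => ([])(())[[S]] => ([])(())[[[]]]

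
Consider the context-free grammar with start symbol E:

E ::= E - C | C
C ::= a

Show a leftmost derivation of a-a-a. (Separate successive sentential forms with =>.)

E => E-C => E-C-C => C-C-C => a-C-C => a-a-C => a-a-a

E => E-C   [E ::= E - C]
E-C => E-C-C   [E ::= E - C]
E-C-C => C-C-C   [E ::= C]
C-C-C => a-C-C   [C ::= a]
a-C-C => a-a-C   [C ::= a]
a-a-C => a-a-a   [C ::= a]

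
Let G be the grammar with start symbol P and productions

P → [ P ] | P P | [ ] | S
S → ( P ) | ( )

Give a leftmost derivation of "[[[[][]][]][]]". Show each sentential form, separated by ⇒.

P ⇒ [P]   [P → [ P ]]
[P] ⇒ [PP]   [P → P P]
[PP] ⇒ [[P]P]   [P → [ P ]]
[[P]P] ⇒ [[PP]P]   [P → P P]
[[PP]P] ⇒ [[[P]P]P]   [P → [ P ]]
[[[P]P]P] ⇒ [[[PP]P]P]   [P → P P]
[[[PP]P]P] ⇒ [[[[]P]P]P]   [P → [ ]]
[[[[]P]P]P] ⇒ [[[[][]]P]P]   [P → [ ]]
[[[[][]]P]P] ⇒ [[[[][]][]]P]   [P → [ ]]
[[[[][]][]]P] ⇒ [[[[][]][]][]]   [P → [ ]]

P⇒[P]⇒[PP]⇒[[P]P]⇒[[PP]P]⇒[[[P]P]P]⇒[[[PP]P]P]⇒[[[[]P]P]P]⇒[[[[][]]P]P]⇒[[[[][]][]]P]⇒[[[[][]][]][]]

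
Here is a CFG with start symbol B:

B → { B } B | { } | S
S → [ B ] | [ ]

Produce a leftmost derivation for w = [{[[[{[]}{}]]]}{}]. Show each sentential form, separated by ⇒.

B ⇒ S ⇒ [B] ⇒ [{B}B] ⇒ [{S}B] ⇒ [{[B]}B] ⇒ [{[S]}B] ⇒ [{[[B]]}B] ⇒ [{[[S]]}B] ⇒ [{[[[B]]]}B] ⇒ [{[[[{B}B]]]}B] ⇒ [{[[[{S}B]]]}B] ⇒ [{[[[{[]}B]]]}B] ⇒ [{[[[{[]}{}]]]}B] ⇒ [{[[[{[]}{}]]]}{}]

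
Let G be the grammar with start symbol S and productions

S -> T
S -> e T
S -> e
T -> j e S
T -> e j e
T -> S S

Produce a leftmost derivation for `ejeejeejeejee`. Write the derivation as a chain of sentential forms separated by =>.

S => eT => ejeS => ejeeT => ejeejeS => ejeejeeT => ejeejeeSS => ejeejeeTS => ejeejeejeSS => ejeejeejeeS => ejeejeejeeT => ejeejeejeejeS => ejeejeejeejee

S => eT   [S -> e T]
eT => ejeS   [T -> j e S]
ejeS => ejeeT   [S -> e T]
ejeeT => ejeejeS   [T -> j e S]
ejeejeS => ejeejeeT   [S -> e T]
ejeejeeT => ejeejeeSS   [T -> S S]
ejeejeeSS => ejeejeeTS   [S -> T]
ejeejeeTS => ejeejeejeSS   [T -> j e S]
ejeejeejeSS => ejeejeejeeS   [S -> e]
ejeejeejeeS => ejeejeejeeT   [S -> T]
ejeejeejeeT => ejeejeejeejeS   [T -> j e S]
ejeejeejeejeS => ejeejeejeejee   [S -> e]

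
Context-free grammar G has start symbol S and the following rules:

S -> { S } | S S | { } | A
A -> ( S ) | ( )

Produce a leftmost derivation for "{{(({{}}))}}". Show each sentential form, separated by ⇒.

S⇒{S}⇒{{S}}⇒{{A}}⇒{{(S)}}⇒{{(A)}}⇒{{((S))}}⇒{{(({S}))}}⇒{{(({{}}))}}

S ⇒ {S}   [S -> { S }]
{S} ⇒ {{S}}   [S -> { S }]
{{S}} ⇒ {{A}}   [S -> A]
{{A}} ⇒ {{(S)}}   [A -> ( S )]
{{(S)}} ⇒ {{(A)}}   [S -> A]
{{(A)}} ⇒ {{((S))}}   [A -> ( S )]
{{((S))}} ⇒ {{(({S}))}}   [S -> { S }]
{{(({S}))}} ⇒ {{(({{}}))}}   [S -> { }]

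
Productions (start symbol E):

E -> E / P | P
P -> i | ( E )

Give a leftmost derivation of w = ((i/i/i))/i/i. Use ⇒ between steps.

E ⇒ E/P   [E -> E / P]
E/P ⇒ E/P/P   [E -> E / P]
E/P/P ⇒ P/P/P   [E -> P]
P/P/P ⇒ (E)/P/P   [P -> ( E )]
(E)/P/P ⇒ (P)/P/P   [E -> P]
(P)/P/P ⇒ ((E))/P/P   [P -> ( E )]
((E))/P/P ⇒ ((E/P))/P/P   [E -> E / P]
((E/P))/P/P ⇒ ((E/P/P))/P/P   [E -> E / P]
((E/P/P))/P/P ⇒ ((P/P/P))/P/P   [E -> P]
((P/P/P))/P/P ⇒ ((i/P/P))/P/P   [P -> i]
((i/P/P))/P/P ⇒ ((i/i/P))/P/P   [P -> i]
((i/i/P))/P/P ⇒ ((i/i/i))/P/P   [P -> i]
((i/i/i))/P/P ⇒ ((i/i/i))/i/P   [P -> i]
((i/i/i))/i/P ⇒ ((i/i/i))/i/i   [P -> i]

E⇒E/P⇒E/P/P⇒P/P/P⇒(E)/P/P⇒(P)/P/P⇒((E))/P/P⇒((E/P))/P/P⇒((E/P/P))/P/P⇒((P/P/P))/P/P⇒((i/P/P))/P/P⇒((i/i/P))/P/P⇒((i/i/i))/P/P⇒((i/i/i))/i/P⇒((i/i/i))/i/i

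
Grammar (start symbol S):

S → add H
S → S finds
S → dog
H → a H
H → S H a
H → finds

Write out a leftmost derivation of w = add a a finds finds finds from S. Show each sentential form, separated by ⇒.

S ⇒ S finds   [S → S finds]
S finds ⇒ S finds finds   [S → S finds]
S finds finds ⇒ add H finds finds   [S → add H]
add H finds finds ⇒ add a H finds finds   [H → a H]
add a H finds finds ⇒ add a a H finds finds   [H → a H]
add a a H finds finds ⇒ add a a finds finds finds   [H → finds]

S ⇒ S finds ⇒ S finds finds ⇒ add H finds finds ⇒ add a H finds finds ⇒ add a a H finds finds ⇒ add a a finds finds finds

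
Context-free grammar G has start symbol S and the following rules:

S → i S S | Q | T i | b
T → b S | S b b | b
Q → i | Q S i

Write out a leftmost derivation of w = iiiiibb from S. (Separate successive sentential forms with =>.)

S => iSS => iiSSS => iiQSS => iiQSiSS => iiiSiSS => iiiQiSS => iiiiiSS => iiiiibS => iiiiibb

S => iSS   [S → i S S]
iSS => iiSSS   [S → i S S]
iiSSS => iiQSS   [S → Q]
iiQSS => iiQSiSS   [Q → Q S i]
iiQSiSS => iiiSiSS   [Q → i]
iiiSiSS => iiiQiSS   [S → Q]
iiiQiSS => iiiiiSS   [Q → i]
iiiiiSS => iiiiibS   [S → b]
iiiiibS => iiiiibb   [S → b]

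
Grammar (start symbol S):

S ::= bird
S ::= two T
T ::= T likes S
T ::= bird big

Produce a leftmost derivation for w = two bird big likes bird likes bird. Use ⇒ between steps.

S ⇒ two T   [S ::= two T]
two T ⇒ two T likes S   [T ::= T likes S]
two T likes S ⇒ two T likes S likes S   [T ::= T likes S]
two T likes S likes S ⇒ two bird big likes S likes S   [T ::= bird big]
two bird big likes S likes S ⇒ two bird big likes bird likes S   [S ::= bird]
two bird big likes bird likes S ⇒ two bird big likes bird likes bird   [S ::= bird]

S ⇒ two T ⇒ two T likes S ⇒ two T likes S likes S ⇒ two bird big likes S likes S ⇒ two bird big likes bird likes S ⇒ two bird big likes bird likes bird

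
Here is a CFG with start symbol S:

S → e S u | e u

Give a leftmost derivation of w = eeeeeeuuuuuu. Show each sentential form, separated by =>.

S => eSu => eeSuu => eeeSuuu => eeeeSuuuu => eeeeeSuuuuu => eeeeeeuuuuuu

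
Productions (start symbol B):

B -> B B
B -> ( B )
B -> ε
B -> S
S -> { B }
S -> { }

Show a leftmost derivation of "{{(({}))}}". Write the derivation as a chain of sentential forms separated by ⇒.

B ⇒ S ⇒ {B} ⇒ {S} ⇒ {{B}} ⇒ {{(B)}} ⇒ {{(BB)}} ⇒ {{((B)B)}} ⇒ {{((S)B)}} ⇒ {{(({})B)}} ⇒ {{(({}))}}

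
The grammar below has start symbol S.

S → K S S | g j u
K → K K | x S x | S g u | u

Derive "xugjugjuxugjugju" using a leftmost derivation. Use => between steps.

S => KSS => KKSS => xSxKSS => xKSSxKSS => xuSSxKSS => xugjuSxKSS => xugjugjuxKSS => xugjugjuxuSS => xugjugjuxugjuS => xugjugjuxugjugju

S => KSS   [S → K S S]
KSS => KKSS   [K → K K]
KKSS => xSxKSS   [K → x S x]
xSxKSS => xKSSxKSS   [S → K S S]
xKSSxKSS => xuSSxKSS   [K → u]
xuSSxKSS => xugjuSxKSS   [S → g j u]
xugjuSxKSS => xugjugjuxKSS   [S → g j u]
xugjugjuxKSS => xugjugjuxuSS   [K → u]
xugjugjuxuSS => xugjugjuxugjuS   [S → g j u]
xugjugjuxugjuS => xugjugjuxugjugju   [S → g j u]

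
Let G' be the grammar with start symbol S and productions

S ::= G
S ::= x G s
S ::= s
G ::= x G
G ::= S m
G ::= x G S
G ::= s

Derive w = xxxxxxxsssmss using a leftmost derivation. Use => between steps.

S=>G=>xG=>xxG=>xxxGS=>xxxxGS=>xxxxxGSS=>xxxxxSmSS=>xxxxxxGsmSS=>xxxxxxxGSsmSS=>xxxxxxxsSsmSS=>xxxxxxxsssmSS=>xxxxxxxsssmsS=>xxxxxxxsssmsG=>xxxxxxxsssmss

S => G   [S ::= G]
G => xG   [G ::= x G]
xG => xxG   [G ::= x G]
xxG => xxxGS   [G ::= x G S]
xxxGS => xxxxGS   [G ::= x G]
xxxxGS => xxxxxGSS   [G ::= x G S]
xxxxxGSS => xxxxxSmSS   [G ::= S m]
xxxxxSmSS => xxxxxxGsmSS   [S ::= x G s]
xxxxxxGsmSS => xxxxxxxGSsmSS   [G ::= x G S]
xxxxxxxGSsmSS => xxxxxxxsSsmSS   [G ::= s]
xxxxxxxsSsmSS => xxxxxxxsssmSS   [S ::= s]
xxxxxxxsssmSS => xxxxxxxsssmsS   [S ::= s]
xxxxxxxsssmsS => xxxxxxxsssmsG   [S ::= G]
xxxxxxxsssmsG => xxxxxxxsssmss   [G ::= s]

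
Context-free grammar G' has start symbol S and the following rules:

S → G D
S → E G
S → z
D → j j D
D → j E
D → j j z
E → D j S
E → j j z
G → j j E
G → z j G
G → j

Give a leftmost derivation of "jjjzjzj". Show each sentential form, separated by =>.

S => EG   [S → E G]
EG => DjSG   [E → D j S]
DjSG => jEjSG   [D → j E]
jEjSG => jjjzjSG   [E → j j z]
jjjzjSG => jjjzjzG   [S → z]
jjjzjzG => jjjzjzj   [G → j]

S => EG => DjSG => jEjSG => jjjzjSG => jjjzjzG => jjjzjzj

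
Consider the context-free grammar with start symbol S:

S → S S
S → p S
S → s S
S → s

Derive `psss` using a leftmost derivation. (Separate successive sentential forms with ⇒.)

S ⇒ SS ⇒ pSS ⇒ pSSS ⇒ psSS ⇒ pssS ⇒ psss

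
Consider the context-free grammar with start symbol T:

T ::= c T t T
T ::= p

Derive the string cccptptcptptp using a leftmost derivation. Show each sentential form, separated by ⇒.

T ⇒ cTtT ⇒ ccTtTtT ⇒ cccTtTtTtT ⇒ cccptTtTtT ⇒ cccptptTtT ⇒ cccptptcTtTtT ⇒ cccptptcptTtT ⇒ cccptptcptptT ⇒ cccptptcptptp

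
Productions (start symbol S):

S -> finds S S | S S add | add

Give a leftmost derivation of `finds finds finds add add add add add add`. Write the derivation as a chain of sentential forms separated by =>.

S => finds S S   [S -> finds S S]
finds S S => finds S S add S   [S -> S S add]
finds S S add S => finds finds S S S add S   [S -> finds S S]
finds finds S S S add S => finds finds finds S S S S add S   [S -> finds S S]
finds finds finds S S S S add S => finds finds finds add S S S add S   [S -> add]
finds finds finds add S S S add S => finds finds finds add add S S add S   [S -> add]
finds finds finds add add S S add S => finds finds finds add add add S add S   [S -> add]
finds finds finds add add add S add S => finds finds finds add add add add add S   [S -> add]
finds finds finds add add add add add S => finds finds finds add add add add add add   [S -> add]

S => finds S S => finds S S add S => finds finds S S S add S => finds finds finds S S S S add S => finds finds finds add S S S add S => finds finds finds add add S S add S => finds finds finds add add add S add S => finds finds finds add add add add add S => finds finds finds add add add add add add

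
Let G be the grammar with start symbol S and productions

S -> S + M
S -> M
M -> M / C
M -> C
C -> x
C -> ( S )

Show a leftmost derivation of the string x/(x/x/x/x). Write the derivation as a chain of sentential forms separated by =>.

S=>M=>M/C=>C/C=>x/C=>x/(S)=>x/(M)=>x/(M/C)=>x/(M/C/C)=>x/(M/C/C/C)=>x/(C/C/C/C)=>x/(x/C/C/C)=>x/(x/x/C/C)=>x/(x/x/x/C)=>x/(x/x/x/x)

S => M   [S -> M]
M => M/C   [M -> M / C]
M/C => C/C   [M -> C]
C/C => x/C   [C -> x]
x/C => x/(S)   [C -> ( S )]
x/(S) => x/(M)   [S -> M]
x/(M) => x/(M/C)   [M -> M / C]
x/(M/C) => x/(M/C/C)   [M -> M / C]
x/(M/C/C) => x/(M/C/C/C)   [M -> M / C]
x/(M/C/C/C) => x/(C/C/C/C)   [M -> C]
x/(C/C/C/C) => x/(x/C/C/C)   [C -> x]
x/(x/C/C/C) => x/(x/x/C/C)   [C -> x]
x/(x/x/C/C) => x/(x/x/x/C)   [C -> x]
x/(x/x/x/C) => x/(x/x/x/x)   [C -> x]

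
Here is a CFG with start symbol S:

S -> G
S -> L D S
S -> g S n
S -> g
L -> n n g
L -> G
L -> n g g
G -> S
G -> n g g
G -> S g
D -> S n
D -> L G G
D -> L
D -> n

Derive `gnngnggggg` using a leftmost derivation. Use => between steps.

S => LDS => GDS => SDS => gDS => gLGGS => gnngGGS => gnngnggGS => gnngnggSgS => gnngnggggS => gnngnggggg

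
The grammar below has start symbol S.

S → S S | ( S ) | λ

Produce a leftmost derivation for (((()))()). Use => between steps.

S => (S) => (SS) => ((S)S) => ((SS)S) => (((S)S)S) => ((((S))S)S) => (((())S)S) => (((()))S) => (((()))(S)) => (((()))())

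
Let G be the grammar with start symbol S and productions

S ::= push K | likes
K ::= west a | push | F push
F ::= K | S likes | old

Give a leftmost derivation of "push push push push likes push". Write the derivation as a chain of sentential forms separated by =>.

S => push K   [S ::= push K]
push K => push F push   [K ::= F push]
push F push => push S likes push   [F ::= S likes]
push S likes push => push push K likes push   [S ::= push K]
push push K likes push => push push F push likes push   [K ::= F push]
push push F push likes push => push push K push likes push   [F ::= K]
push push K push likes push => push push push push likes push   [K ::= push]

S => push K => push F push => push S likes push => push push K likes push => push push F push likes push => push push K push likes push => push push push push likes push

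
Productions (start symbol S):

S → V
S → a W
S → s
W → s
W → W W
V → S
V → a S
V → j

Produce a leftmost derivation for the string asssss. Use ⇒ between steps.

S ⇒ aW   [S → a W]
aW ⇒ aWW   [W → W W]
aWW ⇒ aWWW   [W → W W]
aWWW ⇒ aWWWW   [W → W W]
aWWWW ⇒ aWWWWW   [W → W W]
aWWWWW ⇒ asWWWW   [W → s]
asWWWW ⇒ assWWW   [W → s]
assWWW ⇒ asssWW   [W → s]
asssWW ⇒ assssW   [W → s]
assssW ⇒ asssss   [W → s]

S⇒aW⇒aWW⇒aWWW⇒aWWWW⇒aWWWWW⇒asWWWW⇒assWWW⇒asssWW⇒assssW⇒asssss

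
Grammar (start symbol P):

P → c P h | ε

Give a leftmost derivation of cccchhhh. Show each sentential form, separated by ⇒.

P ⇒ cPh   [P → c P h]
cPh ⇒ ccPhh   [P → c P h]
ccPhh ⇒ cccPhhh   [P → c P h]
cccPhhh ⇒ ccccPhhhh   [P → c P h]
ccccPhhhh ⇒ cccchhhh   [P → ε]

P⇒cPh⇒ccPhh⇒cccPhhh⇒ccccPhhhh⇒cccchhhh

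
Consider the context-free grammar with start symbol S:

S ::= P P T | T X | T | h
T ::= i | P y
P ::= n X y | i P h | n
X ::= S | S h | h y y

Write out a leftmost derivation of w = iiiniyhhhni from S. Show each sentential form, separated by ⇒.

S⇒PPT⇒iPhPT⇒iiPhhPT⇒iiiPhhhPT⇒iiinXyhhhPT⇒iiinSyhhhPT⇒iiinTyhhhPT⇒iiiniyhhhPT⇒iiiniyhhhnT⇒iiiniyhhhni

S ⇒ PPT   [S ::= P P T]
PPT ⇒ iPhPT   [P ::= i P h]
iPhPT ⇒ iiPhhPT   [P ::= i P h]
iiPhhPT ⇒ iiiPhhhPT   [P ::= i P h]
iiiPhhhPT ⇒ iiinXyhhhPT   [P ::= n X y]
iiinXyhhhPT ⇒ iiinSyhhhPT   [X ::= S]
iiinSyhhhPT ⇒ iiinTyhhhPT   [S ::= T]
iiinTyhhhPT ⇒ iiiniyhhhPT   [T ::= i]
iiiniyhhhPT ⇒ iiiniyhhhnT   [P ::= n]
iiiniyhhhnT ⇒ iiiniyhhhni   [T ::= i]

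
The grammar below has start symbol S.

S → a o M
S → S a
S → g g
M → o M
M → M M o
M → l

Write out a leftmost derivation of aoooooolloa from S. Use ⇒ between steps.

S ⇒ Sa ⇒ aoMa ⇒ aooMa ⇒ aoooMa ⇒ aooooMa ⇒ aoooooMa ⇒ aoooooMMoa ⇒ aooooooMMoa ⇒ aoooooolMoa ⇒ aoooooolloa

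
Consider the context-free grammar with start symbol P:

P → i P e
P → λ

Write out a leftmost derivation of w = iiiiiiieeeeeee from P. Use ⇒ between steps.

P ⇒ iPe ⇒ iiPee ⇒ iiiPeee ⇒ iiiiPeeee ⇒ iiiiiPeeeee ⇒ iiiiiiPeeeeee ⇒ iiiiiiiPeeeeeee ⇒ iiiiiiieeeeeee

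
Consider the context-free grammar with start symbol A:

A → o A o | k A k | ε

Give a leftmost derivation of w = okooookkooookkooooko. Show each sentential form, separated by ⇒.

A ⇒ oAo   [A → o A o]
oAo ⇒ okAko   [A → k A k]
okAko ⇒ okoAoko   [A → o A o]
okoAoko ⇒ okooAooko   [A → o A o]
okooAooko ⇒ okoooAoooko   [A → o A o]
okoooAoooko ⇒ okooooAooooko   [A → o A o]
okooooAooooko ⇒ okooookAkooooko   [A → k A k]
okooookAkooooko ⇒ okooookkAkkooooko   [A → k A k]
okooookkAkkooooko ⇒ okooookkoAokkooooko   [A → o A o]
okooookkoAokkooooko ⇒ okooookkooAookkooooko   [A → o A o]
okooookkooAookkooooko ⇒ okooookkooookkooooko   [A → ε]

A ⇒ oAo ⇒ okAko ⇒ okoAoko ⇒ okooAooko ⇒ okoooAoooko ⇒ okooooAooooko ⇒ okooookAkooooko ⇒ okooookkAkkooooko ⇒ okooookkoAokkooooko ⇒ okooookkooAookkooooko ⇒ okooookkooookkooooko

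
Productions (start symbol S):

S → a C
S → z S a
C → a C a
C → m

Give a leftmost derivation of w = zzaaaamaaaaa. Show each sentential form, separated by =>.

S => zSa => zzSaa => zzaCaa => zzaaCaaa => zzaaaCaaaa => zzaaaaCaaaaa => zzaaaamaaaaa

S => zSa   [S → z S a]
zSa => zzSaa   [S → z S a]
zzSaa => zzaCaa   [S → a C]
zzaCaa => zzaaCaaa   [C → a C a]
zzaaCaaa => zzaaaCaaaa   [C → a C a]
zzaaaCaaaa => zzaaaaCaaaaa   [C → a C a]
zzaaaaCaaaaa => zzaaaamaaaaa   [C → m]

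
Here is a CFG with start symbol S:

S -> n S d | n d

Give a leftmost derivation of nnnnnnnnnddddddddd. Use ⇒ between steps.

S ⇒ nSd ⇒ nnSdd ⇒ nnnSddd ⇒ nnnnSdddd ⇒ nnnnnSddddd ⇒ nnnnnnSdddddd ⇒ nnnnnnnSddddddd ⇒ nnnnnnnnSdddddddd ⇒ nnnnnnnnnddddddddd

S ⇒ nSd   [S -> n S d]
nSd ⇒ nnSdd   [S -> n S d]
nnSdd ⇒ nnnSddd   [S -> n S d]
nnnSddd ⇒ nnnnSdddd   [S -> n S d]
nnnnSdddd ⇒ nnnnnSddddd   [S -> n S d]
nnnnnSddddd ⇒ nnnnnnSdddddd   [S -> n S d]
nnnnnnSdddddd ⇒ nnnnnnnSddddddd   [S -> n S d]
nnnnnnnSddddddd ⇒ nnnnnnnnSdddddddd   [S -> n S d]
nnnnnnnnSdddddddd ⇒ nnnnnnnnnddddddddd   [S -> n d]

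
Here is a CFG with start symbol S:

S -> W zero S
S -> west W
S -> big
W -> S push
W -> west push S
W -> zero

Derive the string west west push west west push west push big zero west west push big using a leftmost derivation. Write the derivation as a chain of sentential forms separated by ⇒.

S ⇒ west W ⇒ west west push S ⇒ west west push west W ⇒ west west push west west push S ⇒ west west push west west push W zero S ⇒ west west push west west push west push S zero S ⇒ west west push west west push west push big zero S ⇒ west west push west west push west push big zero west W ⇒ west west push west west push west push big zero west west push S ⇒ west west push west west push west push big zero west west push big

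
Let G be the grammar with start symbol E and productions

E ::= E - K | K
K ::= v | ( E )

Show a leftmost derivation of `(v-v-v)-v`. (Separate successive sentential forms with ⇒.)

E ⇒ E-K ⇒ K-K ⇒ (E)-K ⇒ (E-K)-K ⇒ (E-K-K)-K ⇒ (K-K-K)-K ⇒ (v-K-K)-K ⇒ (v-v-K)-K ⇒ (v-v-v)-K ⇒ (v-v-v)-v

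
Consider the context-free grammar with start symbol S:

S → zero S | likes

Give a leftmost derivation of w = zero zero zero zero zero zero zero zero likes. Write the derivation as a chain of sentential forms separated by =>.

S => zero S => zero zero S => zero zero zero S => zero zero zero zero S => zero zero zero zero zero S => zero zero zero zero zero zero S => zero zero zero zero zero zero zero S => zero zero zero zero zero zero zero zero S => zero zero zero zero zero zero zero zero likes

S => zero S   [S → zero S]
zero S => zero zero S   [S → zero S]
zero zero S => zero zero zero S   [S → zero S]
zero zero zero S => zero zero zero zero S   [S → zero S]
zero zero zero zero S => zero zero zero zero zero S   [S → zero S]
zero zero zero zero zero S => zero zero zero zero zero zero S   [S → zero S]
zero zero zero zero zero zero S => zero zero zero zero zero zero zero S   [S → zero S]
zero zero zero zero zero zero zero S => zero zero zero zero zero zero zero zero S   [S → zero S]
zero zero zero zero zero zero zero zero S => zero zero zero zero zero zero zero zero likes   [S → likes]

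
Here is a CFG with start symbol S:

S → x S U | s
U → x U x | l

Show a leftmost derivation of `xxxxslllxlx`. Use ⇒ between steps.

S ⇒ xSU ⇒ xxSUU ⇒ xxxSUUU ⇒ xxxxSUUUU ⇒ xxxxsUUUU ⇒ xxxxslUUU ⇒ xxxxsllUU ⇒ xxxxslllU ⇒ xxxxslllxUx ⇒ xxxxslllxlx

S ⇒ xSU   [S → x S U]
xSU ⇒ xxSUU   [S → x S U]
xxSUU ⇒ xxxSUUU   [S → x S U]
xxxSUUU ⇒ xxxxSUUUU   [S → x S U]
xxxxSUUUU ⇒ xxxxsUUUU   [S → s]
xxxxsUUUU ⇒ xxxxslUUU   [U → l]
xxxxslUUU ⇒ xxxxsllUU   [U → l]
xxxxsllUU ⇒ xxxxslllU   [U → l]
xxxxslllU ⇒ xxxxslllxUx   [U → x U x]
xxxxslllxUx ⇒ xxxxslllxlx   [U → l]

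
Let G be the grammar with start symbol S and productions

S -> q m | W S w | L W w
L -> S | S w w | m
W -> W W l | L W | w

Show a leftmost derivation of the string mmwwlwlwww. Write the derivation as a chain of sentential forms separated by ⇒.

S ⇒ LWw   [S -> L W w]
LWw ⇒ mWw   [L -> m]
mWw ⇒ mLWw   [W -> L W]
mLWw ⇒ mSWw   [L -> S]
mSWw ⇒ mLWwWw   [S -> L W w]
mLWwWw ⇒ mmWwWw   [L -> m]
mmWwWw ⇒ mmWWlwWw   [W -> W W l]
mmWWlwWw ⇒ mmWWlWlwWw   [W -> W W l]
mmWWlWlwWw ⇒ mmwWlWlwWw   [W -> w]
mmwWlWlwWw ⇒ mmwwlWlwWw   [W -> w]
mmwwlWlwWw ⇒ mmwwlwlwWw   [W -> w]
mmwwlwlwWw ⇒ mmwwlwlwww   [W -> w]

S⇒LWw⇒mWw⇒mLWw⇒mSWw⇒mLWwWw⇒mmWwWw⇒mmWWlwWw⇒mmWWlWlwWw⇒mmwWlWlwWw⇒mmwwlWlwWw⇒mmwwlwlwWw⇒mmwwlwlwww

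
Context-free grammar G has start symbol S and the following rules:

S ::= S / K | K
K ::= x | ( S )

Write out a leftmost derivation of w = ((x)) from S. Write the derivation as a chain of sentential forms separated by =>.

S=>K=>(S)=>(K)=>((S))=>((K))=>((x))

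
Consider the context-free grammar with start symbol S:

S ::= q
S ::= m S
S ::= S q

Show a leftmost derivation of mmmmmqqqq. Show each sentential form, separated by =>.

S=>mS=>mSq=>mmSq=>mmSqq=>mmmSqq=>mmmSqqq=>mmmmSqqq=>mmmmmSqqq=>mmmmmqqqq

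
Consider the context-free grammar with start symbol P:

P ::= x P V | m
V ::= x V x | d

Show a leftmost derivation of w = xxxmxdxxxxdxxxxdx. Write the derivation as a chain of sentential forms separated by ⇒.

P ⇒ xPV ⇒ xxPVV ⇒ xxxPVVV ⇒ xxxmVVV ⇒ xxxmxVxVV ⇒ xxxmxdxVV ⇒ xxxmxdxxVxV ⇒ xxxmxdxxxVxxV ⇒ xxxmxdxxxxVxxxV ⇒ xxxmxdxxxxdxxxV ⇒ xxxmxdxxxxdxxxxVx ⇒ xxxmxdxxxxdxxxxdx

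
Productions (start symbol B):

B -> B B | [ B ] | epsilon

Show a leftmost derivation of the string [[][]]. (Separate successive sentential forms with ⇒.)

B ⇒ [B] ⇒ [BB] ⇒ [BBB] ⇒ [[B]BB] ⇒ [[]BB] ⇒ [[][B]B] ⇒ [[][]B] ⇒ [[][]]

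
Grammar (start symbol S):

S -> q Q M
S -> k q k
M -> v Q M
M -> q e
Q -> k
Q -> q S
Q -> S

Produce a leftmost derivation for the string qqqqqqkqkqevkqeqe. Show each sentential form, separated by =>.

S => qQM   [S -> q Q M]
qQM => qqSM   [Q -> q S]
qqSM => qqqQMM   [S -> q Q M]
qqqQMM => qqqqSMM   [Q -> q S]
qqqqSMM => qqqqqQMMM   [S -> q Q M]
qqqqqQMMM => qqqqqqSMMM   [Q -> q S]
qqqqqqSMMM => qqqqqqkqkMMM   [S -> k q k]
qqqqqqkqkMMM => qqqqqqkqkqeMM   [M -> q e]
qqqqqqkqkqeMM => qqqqqqkqkqevQMM   [M -> v Q M]
qqqqqqkqkqevQMM => qqqqqqkqkqevkMM   [Q -> k]
qqqqqqkqkqevkMM => qqqqqqkqkqevkqeM   [M -> q e]
qqqqqqkqkqevkqeM => qqqqqqkqkqevkqeqe   [M -> q e]

S => qQM => qqSM => qqqQMM => qqqqSMM => qqqqqQMMM => qqqqqqSMMM => qqqqqqkqkMMM => qqqqqqkqkqeMM => qqqqqqkqkqevQMM => qqqqqqkqkqevkMM => qqqqqqkqkqevkqeM => qqqqqqkqkqevkqeqe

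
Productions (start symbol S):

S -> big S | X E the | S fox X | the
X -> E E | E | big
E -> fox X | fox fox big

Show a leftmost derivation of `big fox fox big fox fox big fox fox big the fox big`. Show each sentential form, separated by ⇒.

S ⇒ big S ⇒ big S fox X ⇒ big X E the fox X ⇒ big E E E the fox X ⇒ big fox fox big E E the fox X ⇒ big fox fox big fox fox big E the fox X ⇒ big fox fox big fox fox big fox fox big the fox X ⇒ big fox fox big fox fox big fox fox big the fox big

S ⇒ big S   [S -> big S]
big S ⇒ big S fox X   [S -> S fox X]
big S fox X ⇒ big X E the fox X   [S -> X E the]
big X E the fox X ⇒ big E E E the fox X   [X -> E E]
big E E E the fox X ⇒ big fox fox big E E the fox X   [E -> fox fox big]
big fox fox big E E the fox X ⇒ big fox fox big fox fox big E the fox X   [E -> fox fox big]
big fox fox big fox fox big E the fox X ⇒ big fox fox big fox fox big fox fox big the fox X   [E -> fox fox big]
big fox fox big fox fox big fox fox big the fox X ⇒ big fox fox big fox fox big fox fox big the fox big   [X -> big]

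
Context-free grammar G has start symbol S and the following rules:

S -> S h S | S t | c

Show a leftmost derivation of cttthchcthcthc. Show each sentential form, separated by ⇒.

S ⇒ ShS ⇒ SthS ⇒ ShSthS ⇒ SthSthS ⇒ ShSthSthS ⇒ ShShSthSthS ⇒ SthShSthSthS ⇒ StthShSthSthS ⇒ SttthShSthSthS ⇒ cttthShSthSthS ⇒ cttthchSthSthS ⇒ cttthchcthSthS ⇒ cttthchcthcthS ⇒ cttthchcthcthc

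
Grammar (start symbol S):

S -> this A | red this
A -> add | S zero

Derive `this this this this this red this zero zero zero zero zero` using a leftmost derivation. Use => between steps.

S => this A   [S -> this A]
this A => this S zero   [A -> S zero]
this S zero => this this A zero   [S -> this A]
this this A zero => this this S zero zero   [A -> S zero]
this this S zero zero => this this this A zero zero   [S -> this A]
this this this A zero zero => this this this S zero zero zero   [A -> S zero]
this this this S zero zero zero => this this this this A zero zero zero   [S -> this A]
this this this this A zero zero zero => this this this this S zero zero zero zero   [A -> S zero]
this this this this S zero zero zero zero => this this this this this A zero zero zero zero   [S -> this A]
this this this this this A zero zero zero zero => this this this this this S zero zero zero zero zero   [A -> S zero]
this this this this this S zero zero zero zero zero => this this this this this red this zero zero zero zero zero   [S -> red this]

S => this A => this S zero => this this A zero => this this S zero zero => this this this A zero zero => this this this S zero zero zero => this this this this A zero zero zero => this this this this S zero zero zero zero => this this this this this A zero zero zero zero => this this this this this S zero zero zero zero zero => this this this this this red this zero zero zero zero zero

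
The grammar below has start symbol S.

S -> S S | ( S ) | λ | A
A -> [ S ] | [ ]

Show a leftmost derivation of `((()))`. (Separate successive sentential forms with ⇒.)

S⇒SS⇒SSS⇒SSSS⇒(S)SSS⇒((S))SSS⇒(((S)))SSS⇒((()))SSS⇒((()))SS⇒((()))S⇒((()))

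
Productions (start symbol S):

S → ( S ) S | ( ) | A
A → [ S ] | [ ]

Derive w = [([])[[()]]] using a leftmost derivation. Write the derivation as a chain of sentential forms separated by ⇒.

S ⇒ A   [S → A]
A ⇒ [S]   [A → [ S ]]
[S] ⇒ [(S)S]   [S → ( S ) S]
[(S)S] ⇒ [(A)S]   [S → A]
[(A)S] ⇒ [([])S]   [A → [ ]]
[([])S] ⇒ [([])A]   [S → A]
[([])A] ⇒ [([])[S]]   [A → [ S ]]
[([])[S]] ⇒ [([])[A]]   [S → A]
[([])[A]] ⇒ [([])[[S]]]   [A → [ S ]]
[([])[[S]]] ⇒ [([])[[()]]]   [S → ( )]

S ⇒ A ⇒ [S] ⇒ [(S)S] ⇒ [(A)S] ⇒ [([])S] ⇒ [([])A] ⇒ [([])[S]] ⇒ [([])[A]] ⇒ [([])[[S]]] ⇒ [([])[[()]]]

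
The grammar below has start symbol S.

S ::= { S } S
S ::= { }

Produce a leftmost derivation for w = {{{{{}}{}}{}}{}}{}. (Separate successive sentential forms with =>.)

S => {S}S   [S ::= { S } S]
{S}S => {{S}S}S   [S ::= { S } S]
{{S}S}S => {{{S}S}S}S   [S ::= { S } S]
{{{S}S}S}S => {{{{S}S}S}S}S   [S ::= { S } S]
{{{{S}S}S}S}S => {{{{{}}S}S}S}S   [S ::= { }]
{{{{{}}S}S}S}S => {{{{{}}{}}S}S}S   [S ::= { }]
{{{{{}}{}}S}S}S => {{{{{}}{}}{}}S}S   [S ::= { }]
{{{{{}}{}}{}}S}S => {{{{{}}{}}{}}{}}S   [S ::= { }]
{{{{{}}{}}{}}{}}S => {{{{{}}{}}{}}{}}{}   [S ::= { }]

S=>{S}S=>{{S}S}S=>{{{S}S}S}S=>{{{{S}S}S}S}S=>{{{{{}}S}S}S}S=>{{{{{}}{}}S}S}S=>{{{{{}}{}}{}}S}S=>{{{{{}}{}}{}}{}}S=>{{{{{}}{}}{}}{}}{}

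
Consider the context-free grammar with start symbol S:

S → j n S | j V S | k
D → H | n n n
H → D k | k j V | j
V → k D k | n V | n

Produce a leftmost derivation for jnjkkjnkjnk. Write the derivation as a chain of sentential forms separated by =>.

S => jVS   [S → j V S]
jVS => jnS   [V → n]
jnS => jnjVS   [S → j V S]
jnjVS => jnjkDkS   [V → k D k]
jnjkDkS => jnjkHkS   [D → H]
jnjkHkS => jnjkkjVkS   [H → k j V]
jnjkkjVkS => jnjkkjnkS   [V → n]
jnjkkjnkS => jnjkkjnkjnS   [S → j n S]
jnjkkjnkjnS => jnjkkjnkjnk   [S → k]

S=>jVS=>jnS=>jnjVS=>jnjkDkS=>jnjkHkS=>jnjkkjVkS=>jnjkkjnkS=>jnjkkjnkjnS=>jnjkkjnkjnk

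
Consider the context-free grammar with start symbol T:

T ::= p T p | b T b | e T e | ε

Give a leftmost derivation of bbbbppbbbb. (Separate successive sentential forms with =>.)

T=>bTb=>bbTbb=>bbbTbbb=>bbbbTbbbb=>bbbbpTpbbbb=>bbbbppbbbb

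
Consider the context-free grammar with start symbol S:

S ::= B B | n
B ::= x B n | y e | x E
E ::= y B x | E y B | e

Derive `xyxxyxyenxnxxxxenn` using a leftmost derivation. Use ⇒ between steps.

S ⇒ BB ⇒ xEB ⇒ xyBxB ⇒ xyxBnxB ⇒ xyxxEnxB ⇒ xyxxyBxnxB ⇒ xyxxyxBnxnxB ⇒ xyxxyxyenxnxB ⇒ xyxxyxyenxnxxBn ⇒ xyxxyxyenxnxxxBnn ⇒ xyxxyxyenxnxxxxEnn ⇒ xyxxyxyenxnxxxxenn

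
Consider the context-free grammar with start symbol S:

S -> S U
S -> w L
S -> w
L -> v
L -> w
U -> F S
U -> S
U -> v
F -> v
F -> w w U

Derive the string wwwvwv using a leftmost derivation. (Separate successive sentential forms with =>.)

S => SU => SUU => wLUU => wwUU => wwSU => wwSUU => wwSUUU => wwwUUU => wwwvUU => wwwvSU => wwwvwU => wwwvwv

S => SU   [S -> S U]
SU => SUU   [S -> S U]
SUU => wLUU   [S -> w L]
wLUU => wwUU   [L -> w]
wwUU => wwSU   [U -> S]
wwSU => wwSUU   [S -> S U]
wwSUU => wwSUUU   [S -> S U]
wwSUUU => wwwUUU   [S -> w]
wwwUUU => wwwvUU   [U -> v]
wwwvUU => wwwvSU   [U -> S]
wwwvSU => wwwvwU   [S -> w]
wwwvwU => wwwvwv   [U -> v]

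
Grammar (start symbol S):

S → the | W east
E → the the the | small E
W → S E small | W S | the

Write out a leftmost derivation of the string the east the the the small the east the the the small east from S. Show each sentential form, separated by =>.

S => W east => S E small east => W east E small east => W S east E small east => S E small S east E small east => W east E small S east E small east => the east E small S east E small east => the east the the the small S east E small east => the east the the the small the east E small east => the east the the the small the east the the the small east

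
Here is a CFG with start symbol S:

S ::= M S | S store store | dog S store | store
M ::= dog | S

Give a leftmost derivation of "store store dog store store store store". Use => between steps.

S => S store store => M S store store => S S store store => M S S store store => S S S store store => store S S store store => store store S store store => store store dog S store store store => store store dog store store store store

S => S store store   [S ::= S store store]
S store store => M S store store   [S ::= M S]
M S store store => S S store store   [M ::= S]
S S store store => M S S store store   [S ::= M S]
M S S store store => S S S store store   [M ::= S]
S S S store store => store S S store store   [S ::= store]
store S S store store => store store S store store   [S ::= store]
store store S store store => store store dog S store store store   [S ::= dog S store]
store store dog S store store store => store store dog store store store store   [S ::= store]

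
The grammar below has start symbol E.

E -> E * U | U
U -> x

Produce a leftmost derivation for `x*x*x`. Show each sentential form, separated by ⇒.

E ⇒ E*U   [E -> E * U]
E*U ⇒ E*U*U   [E -> E * U]
E*U*U ⇒ U*U*U   [E -> U]
U*U*U ⇒ x*U*U   [U -> x]
x*U*U ⇒ x*x*U   [U -> x]
x*x*U ⇒ x*x*x   [U -> x]

E⇒E*U⇒E*U*U⇒U*U*U⇒x*U*U⇒x*x*U⇒x*x*x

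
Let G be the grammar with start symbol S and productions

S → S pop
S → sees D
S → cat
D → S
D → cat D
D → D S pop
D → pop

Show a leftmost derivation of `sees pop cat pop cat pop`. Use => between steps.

S => sees D   [S → sees D]
sees D => sees D S pop   [D → D S pop]
sees D S pop => sees D S pop S pop   [D → D S pop]
sees D S pop S pop => sees pop S pop S pop   [D → pop]
sees pop S pop S pop => sees pop cat pop S pop   [S → cat]
sees pop cat pop S pop => sees pop cat pop cat pop   [S → cat]

S => sees D => sees D S pop => sees D S pop S pop => sees pop S pop S pop => sees pop cat pop S pop => sees pop cat pop cat pop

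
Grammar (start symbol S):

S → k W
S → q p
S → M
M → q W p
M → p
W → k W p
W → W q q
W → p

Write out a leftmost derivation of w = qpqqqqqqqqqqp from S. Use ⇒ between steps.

S ⇒ M ⇒ qWp ⇒ qWqqp ⇒ qWqqqqp ⇒ qWqqqqqqp ⇒ qWqqqqqqqqp ⇒ qWqqqqqqqqqqp ⇒ qpqqqqqqqqqqp

S ⇒ M   [S → M]
M ⇒ qWp   [M → q W p]
qWp ⇒ qWqqp   [W → W q q]
qWqqp ⇒ qWqqqqp   [W → W q q]
qWqqqqp ⇒ qWqqqqqqp   [W → W q q]
qWqqqqqqp ⇒ qWqqqqqqqqp   [W → W q q]
qWqqqqqqqqp ⇒ qWqqqqqqqqqqp   [W → W q q]
qWqqqqqqqqqqp ⇒ qpqqqqqqqqqqp   [W → p]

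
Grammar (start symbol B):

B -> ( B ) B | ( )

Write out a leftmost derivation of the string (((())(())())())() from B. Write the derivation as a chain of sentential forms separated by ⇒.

B ⇒ (B)B   [B -> ( B ) B]
(B)B ⇒ ((B)B)B   [B -> ( B ) B]
((B)B)B ⇒ (((B)B)B)B   [B -> ( B ) B]
(((B)B)B)B ⇒ (((())B)B)B   [B -> ( )]
(((())B)B)B ⇒ (((())(B)B)B)B   [B -> ( B ) B]
(((())(B)B)B)B ⇒ (((())(())B)B)B   [B -> ( )]
(((())(())B)B)B ⇒ (((())(())())B)B   [B -> ( )]
(((())(())())B)B ⇒ (((())(())())())B   [B -> ( )]
(((())(())())())B ⇒ (((())(())())())()   [B -> ( )]

B ⇒ (B)B ⇒ ((B)B)B ⇒ (((B)B)B)B ⇒ (((())B)B)B ⇒ (((())(B)B)B)B ⇒ (((())(())B)B)B ⇒ (((())(())())B)B ⇒ (((())(())())())B ⇒ (((())(())())())()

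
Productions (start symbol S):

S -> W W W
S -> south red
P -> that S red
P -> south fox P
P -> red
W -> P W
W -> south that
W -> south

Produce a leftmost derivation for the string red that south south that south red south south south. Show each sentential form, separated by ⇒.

S ⇒ W W W ⇒ P W W W ⇒ red W W W ⇒ red P W W W ⇒ red that S red W W W ⇒ red that W W W red W W W ⇒ red that south W W red W W W ⇒ red that south south that W red W W W ⇒ red that south south that south red W W W ⇒ red that south south that south red south W W ⇒ red that south south that south red south south W ⇒ red that south south that south red south south south

S ⇒ W W W   [S -> W W W]
W W W ⇒ P W W W   [W -> P W]
P W W W ⇒ red W W W   [P -> red]
red W W W ⇒ red P W W W   [W -> P W]
red P W W W ⇒ red that S red W W W   [P -> that S red]
red that S red W W W ⇒ red that W W W red W W W   [S -> W W W]
red that W W W red W W W ⇒ red that south W W red W W W   [W -> south]
red that south W W red W W W ⇒ red that south south that W red W W W   [W -> south that]
red that south south that W red W W W ⇒ red that south south that south red W W W   [W -> south]
red that south south that south red W W W ⇒ red that south south that south red south W W   [W -> south]
red that south south that south red south W W ⇒ red that south south that south red south south W   [W -> south]
red that south south that south red south south W ⇒ red that south south that south red south south south   [W -> south]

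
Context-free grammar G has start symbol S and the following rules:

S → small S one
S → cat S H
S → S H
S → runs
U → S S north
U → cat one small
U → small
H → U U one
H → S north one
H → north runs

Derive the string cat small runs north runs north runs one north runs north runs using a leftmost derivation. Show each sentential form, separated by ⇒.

S ⇒ cat S H   [S → cat S H]
cat S H ⇒ cat S H H   [S → S H]
cat S H H ⇒ cat small S one H H   [S → small S one]
cat small S one H H ⇒ cat small S H one H H   [S → S H]
cat small S H one H H ⇒ cat small S H H one H H   [S → S H]
cat small S H H one H H ⇒ cat small runs H H one H H   [S → runs]
cat small runs H H one H H ⇒ cat small runs north runs H one H H   [H → north runs]
cat small runs north runs H one H H ⇒ cat small runs north runs north runs one H H   [H → north runs]
cat small runs north runs north runs one H H ⇒ cat small runs north runs north runs one north runs H   [H → north runs]
cat small runs north runs north runs one north runs H ⇒ cat small runs north runs north runs one north runs north runs   [H → north runs]

S ⇒ cat S H ⇒ cat S H H ⇒ cat small S one H H ⇒ cat small S H one H H ⇒ cat small S H H one H H ⇒ cat small runs H H one H H ⇒ cat small runs north runs H one H H ⇒ cat small runs north runs north runs one H H ⇒ cat small runs north runs north runs one north runs H ⇒ cat small runs north runs north runs one north runs north runs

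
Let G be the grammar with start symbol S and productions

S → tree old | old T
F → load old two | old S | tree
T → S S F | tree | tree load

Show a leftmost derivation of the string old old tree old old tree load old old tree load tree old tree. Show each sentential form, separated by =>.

S => old T   [S → old T]
old T => old S S F   [T → S S F]
old S S F => old old T S F   [S → old T]
old old T S F => old old S S F S F   [T → S S F]
old old S S F S F => old old tree old S F S F   [S → tree old]
old old tree old S F S F => old old tree old old T F S F   [S → old T]
old old tree old old T F S F => old old tree old old tree load F S F   [T → tree load]
old old tree old old tree load F S F => old old tree old old tree load old S S F   [F → old S]
old old tree old old tree load old S S F => old old tree old old tree load old old T S F   [S → old T]
old old tree old old tree load old old T S F => old old tree old old tree load old old tree load S F   [T → tree load]
old old tree old old tree load old old tree load S F => old old tree old old tree load old old tree load tree old F   [S → tree old]
old old tree old old tree load old old tree load tree old F => old old tree old old tree load old old tree load tree old tree   [F → tree]

S => old T => old S S F => old old T S F => old old S S F S F => old old tree old S F S F => old old tree old old T F S F => old old tree old old tree load F S F => old old tree old old tree load old S S F => old old tree old old tree load old old T S F => old old tree old old tree load old old tree load S F => old old tree old old tree load old old tree load tree old F => old old tree old old tree load old old tree load tree old tree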